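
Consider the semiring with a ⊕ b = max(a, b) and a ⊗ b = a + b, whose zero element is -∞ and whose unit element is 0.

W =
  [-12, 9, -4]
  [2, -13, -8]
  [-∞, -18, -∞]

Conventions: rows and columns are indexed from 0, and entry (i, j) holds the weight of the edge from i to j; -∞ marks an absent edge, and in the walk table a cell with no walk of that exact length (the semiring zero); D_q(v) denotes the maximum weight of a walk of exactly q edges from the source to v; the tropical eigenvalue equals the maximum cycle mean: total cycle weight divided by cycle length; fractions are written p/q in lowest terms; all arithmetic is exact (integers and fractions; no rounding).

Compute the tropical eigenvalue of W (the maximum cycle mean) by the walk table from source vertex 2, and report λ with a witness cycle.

q=0: [-∞, -∞, 0]
q=1: [-∞, -18, -∞]
q=2: [-16, -31, -26]
q=3: [-28, -7, -20]
Optimal cycle mean attained by: cycle 0->1->0, total 9 + 2, length 2.
Answer: λ = 11/2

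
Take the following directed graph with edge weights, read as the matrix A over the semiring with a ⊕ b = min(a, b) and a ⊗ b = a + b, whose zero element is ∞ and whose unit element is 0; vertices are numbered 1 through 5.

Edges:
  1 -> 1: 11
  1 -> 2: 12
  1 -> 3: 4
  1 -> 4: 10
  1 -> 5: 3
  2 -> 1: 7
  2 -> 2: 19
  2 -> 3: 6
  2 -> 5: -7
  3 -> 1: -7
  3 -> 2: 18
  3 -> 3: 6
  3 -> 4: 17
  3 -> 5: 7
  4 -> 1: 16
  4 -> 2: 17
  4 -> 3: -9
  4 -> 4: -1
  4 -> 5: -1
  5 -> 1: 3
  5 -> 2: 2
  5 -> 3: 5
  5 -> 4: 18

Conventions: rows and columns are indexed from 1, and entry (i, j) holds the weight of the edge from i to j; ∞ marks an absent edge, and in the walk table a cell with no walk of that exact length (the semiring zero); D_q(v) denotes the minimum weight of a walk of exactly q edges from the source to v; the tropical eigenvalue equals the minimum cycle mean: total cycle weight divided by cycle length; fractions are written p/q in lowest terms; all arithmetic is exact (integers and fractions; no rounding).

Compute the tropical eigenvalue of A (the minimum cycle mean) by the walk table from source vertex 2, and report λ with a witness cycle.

q=0: [∞, 0, ∞, ∞, ∞]
q=1: [7, 19, 6, ∞, -7]
q=2: [-4, -5, -2, 11, 10]
q=3: [-9, 8, 0, 6, -12]
q=4: [-9, -10, -7, 1, -6]
q=5: [-14, -4, -8, 0, -17]
Optimal cycle mean attained by: cycle 2->5->2, total (-7) + 2, length 2.
Answer: λ = -5/2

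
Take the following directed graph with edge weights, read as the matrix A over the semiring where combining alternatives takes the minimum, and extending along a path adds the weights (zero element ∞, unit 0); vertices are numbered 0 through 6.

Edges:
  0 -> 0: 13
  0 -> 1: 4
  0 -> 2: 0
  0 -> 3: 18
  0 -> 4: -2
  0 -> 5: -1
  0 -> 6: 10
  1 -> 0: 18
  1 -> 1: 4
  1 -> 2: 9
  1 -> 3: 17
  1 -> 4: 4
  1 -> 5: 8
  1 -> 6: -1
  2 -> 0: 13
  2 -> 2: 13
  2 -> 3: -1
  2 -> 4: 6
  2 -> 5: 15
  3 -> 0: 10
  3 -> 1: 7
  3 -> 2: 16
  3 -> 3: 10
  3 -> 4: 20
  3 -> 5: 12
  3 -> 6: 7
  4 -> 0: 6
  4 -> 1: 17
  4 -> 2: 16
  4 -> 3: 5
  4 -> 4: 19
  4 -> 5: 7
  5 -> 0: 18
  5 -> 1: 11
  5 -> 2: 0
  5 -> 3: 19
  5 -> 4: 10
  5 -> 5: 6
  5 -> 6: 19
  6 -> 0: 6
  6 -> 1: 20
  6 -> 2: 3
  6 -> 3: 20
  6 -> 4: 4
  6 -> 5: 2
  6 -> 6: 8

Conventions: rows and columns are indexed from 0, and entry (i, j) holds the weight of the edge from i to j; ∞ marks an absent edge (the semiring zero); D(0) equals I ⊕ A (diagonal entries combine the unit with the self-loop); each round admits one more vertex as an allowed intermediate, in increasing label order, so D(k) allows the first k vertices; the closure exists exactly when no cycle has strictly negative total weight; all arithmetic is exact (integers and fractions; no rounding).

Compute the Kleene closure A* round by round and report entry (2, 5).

D(0):
  [0, 4, 0, 18, -2, -1, 10]
  [18, 0, 9, 17, 4, 8, -1]
  [13, ∞, 0, -1, 6, 15, ∞]
  [10, 7, 16, 0, 20, 12, 7]
  [6, 17, 16, 5, 0, 7, ∞]
  [18, 11, 0, 19, 10, 0, 19]
  [6, 20, 3, 20, 4, 2, 0]
D(1):
  [0, 4, 0, 18, -2, -1, 10]
  [18, 0, 9, 17, 4, 8, -1]
  [13, 17, 0, -1, 6, 12, 23]
  [10, 7, 10, 0, 8, 9, 7]
  [6, 10, 6, 5, 0, 5, 16]
  [18, 11, 0, 19, 10, 0, 19]
  [6, 10, 3, 20, 4, 2, 0]
D(2):
  [0, 4, 0, 18, -2, -1, 3]
  [18, 0, 9, 17, 4, 8, -1]
  [13, 17, 0, -1, 6, 12, 16]
  [10, 7, 10, 0, 8, 9, 6]
  [6, 10, 6, 5, 0, 5, 9]
  [18, 11, 0, 19, 10, 0, 10]
  [6, 10, 3, 20, 4, 2, 0]
D(3):
  [0, 4, 0, -1, -2, -1, 3]
  [18, 0, 9, 8, 4, 8, -1]
  [13, 17, 0, -1, 6, 12, 16]
  [10, 7, 10, 0, 8, 9, 6]
  [6, 10, 6, 5, 0, 5, 9]
  [13, 11, 0, -1, 6, 0, 10]
  [6, 10, 3, 2, 4, 2, 0]
D(4):
  [0, 4, 0, -1, -2, -1, 3]
  [18, 0, 9, 8, 4, 8, -1]
  [9, 6, 0, -1, 6, 8, 5]
  [10, 7, 10, 0, 8, 9, 6]
  [6, 10, 6, 5, 0, 5, 9]
  [9, 6, 0, -1, 6, 0, 5]
  [6, 9, 3, 2, 4, 2, 0]
D(5):
  [0, 4, 0, -1, -2, -1, 3]
  [10, 0, 9, 8, 4, 8, -1]
  [9, 6, 0, -1, 6, 8, 5]
  [10, 7, 10, 0, 8, 9, 6]
  [6, 10, 6, 5, 0, 5, 9]
  [9, 6, 0, -1, 6, 0, 5]
  [6, 9, 3, 2, 4, 2, 0]
D(6):
  [0, 4, -1, -2, -2, -1, 3]
  [10, 0, 8, 7, 4, 8, -1]
  [9, 6, 0, -1, 6, 8, 5]
  [10, 7, 9, 0, 8, 9, 6]
  [6, 10, 5, 4, 0, 5, 9]
  [9, 6, 0, -1, 6, 0, 5]
  [6, 8, 2, 1, 4, 2, 0]
D(7):
  [0, 4, -1, -2, -2, -1, 3]
  [5, 0, 1, 0, 3, 1, -1]
  [9, 6, 0, -1, 6, 7, 5]
  [10, 7, 8, 0, 8, 8, 6]
  [6, 10, 5, 4, 0, 5, 9]
  [9, 6, 0, -1, 6, 0, 5]
  [6, 8, 2, 1, 4, 2, 0]
Answer: A*[2][5] = 7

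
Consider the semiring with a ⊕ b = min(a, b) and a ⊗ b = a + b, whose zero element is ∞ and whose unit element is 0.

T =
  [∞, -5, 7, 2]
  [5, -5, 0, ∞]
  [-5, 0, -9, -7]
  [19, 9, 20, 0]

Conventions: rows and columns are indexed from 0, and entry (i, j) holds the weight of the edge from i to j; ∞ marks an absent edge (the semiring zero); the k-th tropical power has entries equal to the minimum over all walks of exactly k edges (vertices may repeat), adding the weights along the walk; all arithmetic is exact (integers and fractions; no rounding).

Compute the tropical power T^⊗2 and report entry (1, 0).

T^⊗2:
  [0, -10, -5, 0]
  [-5, -10, -9, -7]
  [-14, -10, -18, -16]
  [14, 4, 9, 0]
Key observation: the optimum is the walk 1->2->0, with weight 0 + (-5) = -5.
Optimal value attained by: walk 1->2->0.
Answer: (T^⊗2)[1][0] = -5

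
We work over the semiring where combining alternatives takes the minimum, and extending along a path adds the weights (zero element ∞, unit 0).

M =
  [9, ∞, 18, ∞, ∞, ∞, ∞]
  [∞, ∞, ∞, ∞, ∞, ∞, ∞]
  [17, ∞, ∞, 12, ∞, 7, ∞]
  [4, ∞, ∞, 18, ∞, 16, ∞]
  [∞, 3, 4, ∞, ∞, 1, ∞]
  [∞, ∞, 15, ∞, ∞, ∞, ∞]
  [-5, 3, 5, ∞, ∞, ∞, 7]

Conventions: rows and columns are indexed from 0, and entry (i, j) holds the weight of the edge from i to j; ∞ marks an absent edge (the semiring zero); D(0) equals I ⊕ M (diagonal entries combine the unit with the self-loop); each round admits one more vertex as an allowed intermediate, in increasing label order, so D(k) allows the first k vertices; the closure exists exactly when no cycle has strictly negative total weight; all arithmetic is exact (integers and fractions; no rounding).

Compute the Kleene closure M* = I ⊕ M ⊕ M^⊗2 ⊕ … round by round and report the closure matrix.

D(0):
  [0, ∞, 18, ∞, ∞, ∞, ∞]
  [∞, 0, ∞, ∞, ∞, ∞, ∞]
  [17, ∞, 0, 12, ∞, 7, ∞]
  [4, ∞, ∞, 0, ∞, 16, ∞]
  [∞, 3, 4, ∞, 0, 1, ∞]
  [∞, ∞, 15, ∞, ∞, 0, ∞]
  [-5, 3, 5, ∞, ∞, ∞, 0]
D(1):
  [0, ∞, 18, ∞, ∞, ∞, ∞]
  [∞, 0, ∞, ∞, ∞, ∞, ∞]
  [17, ∞, 0, 12, ∞, 7, ∞]
  [4, ∞, 22, 0, ∞, 16, ∞]
  [∞, 3, 4, ∞, 0, 1, ∞]
  [∞, ∞, 15, ∞, ∞, 0, ∞]
  [-5, 3, 5, ∞, ∞, ∞, 0]
D(2):
  [0, ∞, 18, ∞, ∞, ∞, ∞]
  [∞, 0, ∞, ∞, ∞, ∞, ∞]
  [17, ∞, 0, 12, ∞, 7, ∞]
  [4, ∞, 22, 0, ∞, 16, ∞]
  [∞, 3, 4, ∞, 0, 1, ∞]
  [∞, ∞, 15, ∞, ∞, 0, ∞]
  [-5, 3, 5, ∞, ∞, ∞, 0]
D(3):
  [0, ∞, 18, 30, ∞, 25, ∞]
  [∞, 0, ∞, ∞, ∞, ∞, ∞]
  [17, ∞, 0, 12, ∞, 7, ∞]
  [4, ∞, 22, 0, ∞, 16, ∞]
  [21, 3, 4, 16, 0, 1, ∞]
  [32, ∞, 15, 27, ∞, 0, ∞]
  [-5, 3, 5, 17, ∞, 12, 0]
D(4):
  [0, ∞, 18, 30, ∞, 25, ∞]
  [∞, 0, ∞, ∞, ∞, ∞, ∞]
  [16, ∞, 0, 12, ∞, 7, ∞]
  [4, ∞, 22, 0, ∞, 16, ∞]
  [20, 3, 4, 16, 0, 1, ∞]
  [31, ∞, 15, 27, ∞, 0, ∞]
  [-5, 3, 5, 17, ∞, 12, 0]
D(5):
  [0, ∞, 18, 30, ∞, 25, ∞]
  [∞, 0, ∞, ∞, ∞, ∞, ∞]
  [16, ∞, 0, 12, ∞, 7, ∞]
  [4, ∞, 22, 0, ∞, 16, ∞]
  [20, 3, 4, 16, 0, 1, ∞]
  [31, ∞, 15, 27, ∞, 0, ∞]
  [-5, 3, 5, 17, ∞, 12, 0]
D(6):
  [0, ∞, 18, 30, ∞, 25, ∞]
  [∞, 0, ∞, ∞, ∞, ∞, ∞]
  [16, ∞, 0, 12, ∞, 7, ∞]
  [4, ∞, 22, 0, ∞, 16, ∞]
  [20, 3, 4, 16, 0, 1, ∞]
  [31, ∞, 15, 27, ∞, 0, ∞]
  [-5, 3, 5, 17, ∞, 12, 0]
D(7):
  [0, ∞, 18, 30, ∞, 25, ∞]
  [∞, 0, ∞, ∞, ∞, ∞, ∞]
  [16, ∞, 0, 12, ∞, 7, ∞]
  [4, ∞, 22, 0, ∞, 16, ∞]
  [20, 3, 4, 16, 0, 1, ∞]
  [31, ∞, 15, 27, ∞, 0, ∞]
  [-5, 3, 5, 17, ∞, 12, 0]
Answer: M* = [[0, ∞, 18, 30, ∞, 25, ∞], [∞, 0, ∞, ∞, ∞, ∞, ∞], [16, ∞, 0, 12, ∞, 7, ∞], [4, ∞, 22, 0, ∞, 16, ∞], [20, 3, 4, 16, 0, 1, ∞], [31, ∞, 15, 27, ∞, 0, ∞], [-5, 3, 5, 17, ∞, 12, 0]]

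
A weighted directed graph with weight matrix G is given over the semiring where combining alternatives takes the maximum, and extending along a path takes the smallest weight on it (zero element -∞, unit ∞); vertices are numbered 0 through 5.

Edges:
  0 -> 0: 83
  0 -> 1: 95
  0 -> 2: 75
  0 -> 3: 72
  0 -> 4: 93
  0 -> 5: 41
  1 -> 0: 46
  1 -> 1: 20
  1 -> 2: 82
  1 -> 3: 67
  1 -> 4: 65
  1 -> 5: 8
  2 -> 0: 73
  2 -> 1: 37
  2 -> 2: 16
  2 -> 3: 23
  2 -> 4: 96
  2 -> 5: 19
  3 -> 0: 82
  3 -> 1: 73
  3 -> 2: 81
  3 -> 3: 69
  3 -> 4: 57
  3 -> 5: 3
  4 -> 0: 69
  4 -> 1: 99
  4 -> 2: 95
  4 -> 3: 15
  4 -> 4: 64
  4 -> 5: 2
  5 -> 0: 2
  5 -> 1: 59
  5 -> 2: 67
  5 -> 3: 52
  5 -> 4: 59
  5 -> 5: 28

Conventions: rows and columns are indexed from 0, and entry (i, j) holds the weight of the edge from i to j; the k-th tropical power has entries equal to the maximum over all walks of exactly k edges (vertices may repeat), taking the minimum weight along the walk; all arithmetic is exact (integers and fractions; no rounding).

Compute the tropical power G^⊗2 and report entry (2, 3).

G^⊗2:
  [83, 93, 93, 72, 83, 41]
  [73, 67, 67, 67, 82, 41]
  [73, 96, 95, 72, 73, 41]
  [82, 82, 75, 72, 82, 41]
  [73, 69, 82, 69, 95, 41]
  [67, 59, 59, 59, 67, 28]
Key observation: the optimum is the walk 2->0->3, with weight 73 min 72 = 72.
Optimal value attained by: walk 2->0->3.
Answer: (G^⊗2)[2][3] = 72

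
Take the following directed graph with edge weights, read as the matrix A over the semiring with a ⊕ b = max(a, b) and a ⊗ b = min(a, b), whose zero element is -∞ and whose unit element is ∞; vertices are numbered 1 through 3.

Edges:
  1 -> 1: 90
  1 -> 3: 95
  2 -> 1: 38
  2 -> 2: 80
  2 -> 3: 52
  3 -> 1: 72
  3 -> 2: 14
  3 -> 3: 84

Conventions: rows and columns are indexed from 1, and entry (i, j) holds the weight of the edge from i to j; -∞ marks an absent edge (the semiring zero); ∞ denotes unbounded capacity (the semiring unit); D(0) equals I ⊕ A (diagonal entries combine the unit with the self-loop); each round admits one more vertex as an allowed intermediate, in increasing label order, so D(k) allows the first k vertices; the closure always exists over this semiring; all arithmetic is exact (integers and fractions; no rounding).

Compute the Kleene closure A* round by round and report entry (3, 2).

D(0):
  [∞, -∞, 95]
  [38, ∞, 52]
  [72, 14, ∞]
D(1):
  [∞, -∞, 95]
  [38, ∞, 52]
  [72, 14, ∞]
D(2):
  [∞, -∞, 95]
  [38, ∞, 52]
  [72, 14, ∞]
D(3):
  [∞, 14, 95]
  [52, ∞, 52]
  [72, 14, ∞]
Answer: A*[3][2] = 14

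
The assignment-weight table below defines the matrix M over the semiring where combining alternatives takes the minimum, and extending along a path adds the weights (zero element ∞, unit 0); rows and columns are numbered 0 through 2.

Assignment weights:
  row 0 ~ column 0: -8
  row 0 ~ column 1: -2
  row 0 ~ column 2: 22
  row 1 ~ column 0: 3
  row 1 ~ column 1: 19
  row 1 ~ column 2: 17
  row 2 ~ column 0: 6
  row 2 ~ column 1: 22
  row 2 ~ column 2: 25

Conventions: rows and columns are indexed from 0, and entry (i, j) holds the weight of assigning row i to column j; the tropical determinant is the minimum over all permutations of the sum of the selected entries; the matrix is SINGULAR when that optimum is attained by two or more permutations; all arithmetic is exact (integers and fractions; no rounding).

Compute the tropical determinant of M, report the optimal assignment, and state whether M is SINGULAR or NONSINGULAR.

σ = (0, 1, 2): (-8) + 19 + 25 = 36
σ = (0, 2, 1): (-8) + 17 + 22 = 31
σ = (1, 0, 2): (-2) + 3 + 25 = 26
σ = (1, 2, 0): (-2) + 17 + 6 = 21
σ = (2, 0, 1): 22 + 3 + 22 = 47
σ = (2, 1, 0): 22 + 19 + 6 = 47
Optimal value attained by: σ = (1, 2, 0).
Answer: det⊕(M) = 21; verdict: NONSINGULAR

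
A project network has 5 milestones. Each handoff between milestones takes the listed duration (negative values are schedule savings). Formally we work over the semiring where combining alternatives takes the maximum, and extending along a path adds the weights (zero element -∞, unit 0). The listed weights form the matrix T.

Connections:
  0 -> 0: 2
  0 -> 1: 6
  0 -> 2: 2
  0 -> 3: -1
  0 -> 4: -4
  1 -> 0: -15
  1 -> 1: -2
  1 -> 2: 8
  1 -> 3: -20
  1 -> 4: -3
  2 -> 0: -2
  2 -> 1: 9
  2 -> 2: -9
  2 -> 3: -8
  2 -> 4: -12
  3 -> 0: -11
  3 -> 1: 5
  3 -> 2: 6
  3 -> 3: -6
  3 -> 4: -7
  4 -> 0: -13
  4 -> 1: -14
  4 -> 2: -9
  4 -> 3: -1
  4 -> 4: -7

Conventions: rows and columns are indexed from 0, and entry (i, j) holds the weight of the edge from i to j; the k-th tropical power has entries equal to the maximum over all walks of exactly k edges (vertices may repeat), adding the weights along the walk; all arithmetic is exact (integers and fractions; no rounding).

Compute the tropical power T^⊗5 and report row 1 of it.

T^⊗2:
  [4, 11, 14, 1, 3]
  [6, 17, 6, 0, -4]
  [0, 7, 17, -3, 6]
  [4, 15, 13, -2, 2]
  [-11, 4, 5, -7, -8]
T^⊗3:
  [12, 23, 19, 6, 8]
  [8, 15, 25, 5, 14]
  [15, 26, 15, 9, 5]
  [11, 22, 23, 5, 12]
  [3, 14, 12, -3, 1]
T^⊗4:
  [17, 28, 31, 11, 20]
  [23, 34, 23, 17, 13]
  [17, 24, 34, 14, 23]
  [21, 32, 30, 15, 19]
  [10, 21, 22, 4, 11]
T^⊗5:
  [29, 40, 36, 23, 25]
  [25, 32, 42, 22, 31]
  [32, 43, 32, 26, 22]
  [28, 39, 40, 22, 29]
  [20, 31, 29, 14, 18]
Answer: row 1 of T^⊗5 = [25, 32, 42, 22, 31]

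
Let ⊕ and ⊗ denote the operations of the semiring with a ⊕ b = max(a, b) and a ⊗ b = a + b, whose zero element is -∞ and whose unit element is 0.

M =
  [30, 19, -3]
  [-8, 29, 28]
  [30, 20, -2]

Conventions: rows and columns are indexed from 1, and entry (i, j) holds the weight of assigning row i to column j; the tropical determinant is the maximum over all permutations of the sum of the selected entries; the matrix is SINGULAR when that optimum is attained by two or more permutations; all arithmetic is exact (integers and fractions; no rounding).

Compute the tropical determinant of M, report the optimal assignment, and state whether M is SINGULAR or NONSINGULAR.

σ = (1, 2, 3): 30 + 29 + (-2) = 57
σ = (1, 3, 2): 30 + 28 + 20 = 78
σ = (2, 1, 3): 19 + (-8) + (-2) = 9
σ = (2, 3, 1): 19 + 28 + 30 = 77
σ = (3, 1, 2): (-3) + (-8) + 20 = 9
σ = (3, 2, 1): (-3) + 29 + 30 = 56
Optimal value attained by: σ = (1, 3, 2).
Answer: det⊕(M) = 78; verdict: NONSINGULAR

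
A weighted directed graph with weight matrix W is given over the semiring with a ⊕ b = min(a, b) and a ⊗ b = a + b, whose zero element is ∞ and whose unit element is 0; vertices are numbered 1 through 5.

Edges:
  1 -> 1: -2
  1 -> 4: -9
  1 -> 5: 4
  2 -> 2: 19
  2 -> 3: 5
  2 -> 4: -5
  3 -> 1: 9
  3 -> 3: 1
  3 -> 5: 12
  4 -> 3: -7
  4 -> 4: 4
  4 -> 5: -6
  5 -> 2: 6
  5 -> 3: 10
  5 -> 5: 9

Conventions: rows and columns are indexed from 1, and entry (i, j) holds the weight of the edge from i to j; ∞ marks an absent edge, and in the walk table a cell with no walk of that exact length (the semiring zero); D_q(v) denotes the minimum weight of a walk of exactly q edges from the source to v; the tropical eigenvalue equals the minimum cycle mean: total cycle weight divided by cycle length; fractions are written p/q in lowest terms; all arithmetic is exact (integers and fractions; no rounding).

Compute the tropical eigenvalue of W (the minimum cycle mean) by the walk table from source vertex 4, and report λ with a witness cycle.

q=0: [∞, ∞, ∞, 0, ∞]
q=1: [∞, ∞, -7, 4, -6]
q=2: [2, 0, -6, 8, -2]
q=3: [0, 4, -5, -7, 2]
q=4: [-2, 8, -14, -9, -13]
q=5: [-5, -7, -16, -11, -15]
Optimal cycle mean attained by: cycle 1->4->3->1, total (-9) + (-7) + 9, length 3.
Answer: λ = -7/3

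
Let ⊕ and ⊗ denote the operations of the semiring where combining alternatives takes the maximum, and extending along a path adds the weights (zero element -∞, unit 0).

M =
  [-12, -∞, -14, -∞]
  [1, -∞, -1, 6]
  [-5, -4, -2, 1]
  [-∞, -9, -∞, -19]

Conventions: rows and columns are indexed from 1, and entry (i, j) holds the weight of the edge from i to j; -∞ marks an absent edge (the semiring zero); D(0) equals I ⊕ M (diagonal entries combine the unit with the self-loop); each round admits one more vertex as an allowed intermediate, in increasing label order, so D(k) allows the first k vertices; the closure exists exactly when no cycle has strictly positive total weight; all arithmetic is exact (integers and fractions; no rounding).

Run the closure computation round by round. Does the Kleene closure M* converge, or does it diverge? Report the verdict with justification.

D(0):
  [0, -∞, -14, -∞]
  [1, 0, -1, 6]
  [-5, -4, 0, 1]
  [-∞, -9, -∞, 0]
D(1):
  [0, -∞, -14, -∞]
  [1, 0, -1, 6]
  [-5, -4, 0, 1]
  [-∞, -9, -∞, 0]
D(2):
  [0, -∞, -14, -∞]
  [1, 0, -1, 6]
  [-3, -4, 0, 2]
  [-8, -9, -10, 0]
D(3):
  [0, -18, -14, -12]
  [1, 0, -1, 6]
  [-3, -4, 0, 2]
  [-8, -9, -10, 0]
D(4):
  [0, -18, -14, -12]
  [1, 0, -1, 6]
  [-3, -4, 0, 2]
  [-8, -9, -10, 0]
Key observation: every diagonal entry stays at the unit through all rounds, so no improving cycle exists.
Answer: CONVERGES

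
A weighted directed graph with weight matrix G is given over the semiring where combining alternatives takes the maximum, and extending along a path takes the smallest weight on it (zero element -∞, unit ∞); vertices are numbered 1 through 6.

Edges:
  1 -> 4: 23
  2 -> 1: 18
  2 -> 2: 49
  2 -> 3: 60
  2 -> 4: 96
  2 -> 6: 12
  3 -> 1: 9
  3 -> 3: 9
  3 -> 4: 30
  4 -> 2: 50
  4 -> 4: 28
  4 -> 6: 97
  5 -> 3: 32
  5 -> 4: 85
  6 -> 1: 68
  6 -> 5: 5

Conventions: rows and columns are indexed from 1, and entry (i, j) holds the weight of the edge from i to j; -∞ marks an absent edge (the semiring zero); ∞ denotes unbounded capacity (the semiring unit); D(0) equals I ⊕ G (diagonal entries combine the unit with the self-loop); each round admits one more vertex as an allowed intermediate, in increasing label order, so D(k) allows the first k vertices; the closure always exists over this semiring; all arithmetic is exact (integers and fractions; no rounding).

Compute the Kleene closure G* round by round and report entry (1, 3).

D(0):
  [∞, -∞, -∞, 23, -∞, -∞]
  [18, ∞, 60, 96, -∞, 12]
  [9, -∞, ∞, 30, -∞, -∞]
  [-∞, 50, -∞, ∞, -∞, 97]
  [-∞, -∞, 32, 85, ∞, -∞]
  [68, -∞, -∞, -∞, 5, ∞]
D(1):
  [∞, -∞, -∞, 23, -∞, -∞]
  [18, ∞, 60, 96, -∞, 12]
  [9, -∞, ∞, 30, -∞, -∞]
  [-∞, 50, -∞, ∞, -∞, 97]
  [-∞, -∞, 32, 85, ∞, -∞]
  [68, -∞, -∞, 23, 5, ∞]
D(2):
  [∞, -∞, -∞, 23, -∞, -∞]
  [18, ∞, 60, 96, -∞, 12]
  [9, -∞, ∞, 30, -∞, -∞]
  [18, 50, 50, ∞, -∞, 97]
  [-∞, -∞, 32, 85, ∞, -∞]
  [68, -∞, -∞, 23, 5, ∞]
D(3):
  [∞, -∞, -∞, 23, -∞, -∞]
  [18, ∞, 60, 96, -∞, 12]
  [9, -∞, ∞, 30, -∞, -∞]
  [18, 50, 50, ∞, -∞, 97]
  [9, -∞, 32, 85, ∞, -∞]
  [68, -∞, -∞, 23, 5, ∞]
D(4):
  [∞, 23, 23, 23, -∞, 23]
  [18, ∞, 60, 96, -∞, 96]
  [18, 30, ∞, 30, -∞, 30]
  [18, 50, 50, ∞, -∞, 97]
  [18, 50, 50, 85, ∞, 85]
  [68, 23, 23, 23, 5, ∞]
D(5):
  [∞, 23, 23, 23, -∞, 23]
  [18, ∞, 60, 96, -∞, 96]
  [18, 30, ∞, 30, -∞, 30]
  [18, 50, 50, ∞, -∞, 97]
  [18, 50, 50, 85, ∞, 85]
  [68, 23, 23, 23, 5, ∞]
D(6):
  [∞, 23, 23, 23, 5, 23]
  [68, ∞, 60, 96, 5, 96]
  [30, 30, ∞, 30, 5, 30]
  [68, 50, 50, ∞, 5, 97]
  [68, 50, 50, 85, ∞, 85]
  [68, 23, 23, 23, 5, ∞]
Answer: G*[1][3] = 23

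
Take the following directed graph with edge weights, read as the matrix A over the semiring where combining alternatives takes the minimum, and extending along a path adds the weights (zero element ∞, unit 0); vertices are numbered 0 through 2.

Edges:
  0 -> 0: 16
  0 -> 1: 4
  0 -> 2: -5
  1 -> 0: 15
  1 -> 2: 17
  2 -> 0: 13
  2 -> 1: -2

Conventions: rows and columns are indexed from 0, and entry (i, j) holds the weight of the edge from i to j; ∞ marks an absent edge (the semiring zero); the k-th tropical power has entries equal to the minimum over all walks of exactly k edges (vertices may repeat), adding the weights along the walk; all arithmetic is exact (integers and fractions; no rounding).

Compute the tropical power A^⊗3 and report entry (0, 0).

A^⊗2:
  [8, -7, 11]
  [30, 15, 10]
  [13, 17, 8]
A^⊗3:
  [8, 9, 3]
  [23, 8, 25]
  [21, 6, 8]
Key observation: the optimum is the walk 0->2->1->0, with weight (-5) + (-2) + 15 = 8.
Optimal value attained by: walk 0->2->1->0.
Answer: (A^⊗3)[0][0] = 8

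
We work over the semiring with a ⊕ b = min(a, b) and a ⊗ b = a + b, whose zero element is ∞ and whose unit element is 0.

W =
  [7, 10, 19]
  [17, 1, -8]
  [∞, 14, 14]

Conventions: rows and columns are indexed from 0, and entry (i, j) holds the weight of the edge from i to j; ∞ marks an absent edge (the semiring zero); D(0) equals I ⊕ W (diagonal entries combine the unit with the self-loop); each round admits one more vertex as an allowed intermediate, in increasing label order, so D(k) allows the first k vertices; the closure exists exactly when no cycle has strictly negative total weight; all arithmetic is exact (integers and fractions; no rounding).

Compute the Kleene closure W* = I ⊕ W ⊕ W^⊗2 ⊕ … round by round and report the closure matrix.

D(0):
  [0, 10, 19]
  [17, 0, -8]
  [∞, 14, 0]
D(1):
  [0, 10, 19]
  [17, 0, -8]
  [∞, 14, 0]
D(2):
  [0, 10, 2]
  [17, 0, -8]
  [31, 14, 0]
D(3):
  [0, 10, 2]
  [17, 0, -8]
  [31, 14, 0]
Answer: W* = [[0, 10, 2], [17, 0, -8], [31, 14, 0]]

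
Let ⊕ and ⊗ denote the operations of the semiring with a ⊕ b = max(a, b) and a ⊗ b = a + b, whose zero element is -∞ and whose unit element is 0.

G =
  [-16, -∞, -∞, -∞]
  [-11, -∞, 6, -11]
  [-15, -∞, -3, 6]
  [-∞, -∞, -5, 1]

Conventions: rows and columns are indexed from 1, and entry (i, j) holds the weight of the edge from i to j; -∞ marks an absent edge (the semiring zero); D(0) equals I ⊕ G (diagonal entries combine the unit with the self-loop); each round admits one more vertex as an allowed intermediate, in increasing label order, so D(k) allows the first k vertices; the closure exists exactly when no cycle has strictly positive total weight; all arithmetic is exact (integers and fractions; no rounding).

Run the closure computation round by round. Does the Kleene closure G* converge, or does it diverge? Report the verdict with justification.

Detection: at round 0, diagonal entry (4, 4) turns strictly positive.
Key observation: the cycle 4->4 has total weight 1, which is strictly positive.
Answer: DIVERGES — positive cycle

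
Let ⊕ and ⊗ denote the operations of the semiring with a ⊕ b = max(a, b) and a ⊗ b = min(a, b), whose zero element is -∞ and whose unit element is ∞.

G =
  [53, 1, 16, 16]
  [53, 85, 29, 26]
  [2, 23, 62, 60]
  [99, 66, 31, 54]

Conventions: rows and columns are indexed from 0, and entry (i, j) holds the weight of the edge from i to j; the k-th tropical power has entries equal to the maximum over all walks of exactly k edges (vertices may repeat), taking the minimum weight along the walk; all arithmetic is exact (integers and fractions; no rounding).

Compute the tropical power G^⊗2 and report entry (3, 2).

G^⊗2:
  [53, 16, 16, 16]
  [53, 85, 29, 29]
  [60, 60, 62, 60]
  [54, 66, 31, 54]
Key observation: the optimum is the walk 3->2->2, with weight 31 min 62 = 31.
Optimal value attained by: walk 3->2->2.
Answer: (G^⊗2)[3][2] = 31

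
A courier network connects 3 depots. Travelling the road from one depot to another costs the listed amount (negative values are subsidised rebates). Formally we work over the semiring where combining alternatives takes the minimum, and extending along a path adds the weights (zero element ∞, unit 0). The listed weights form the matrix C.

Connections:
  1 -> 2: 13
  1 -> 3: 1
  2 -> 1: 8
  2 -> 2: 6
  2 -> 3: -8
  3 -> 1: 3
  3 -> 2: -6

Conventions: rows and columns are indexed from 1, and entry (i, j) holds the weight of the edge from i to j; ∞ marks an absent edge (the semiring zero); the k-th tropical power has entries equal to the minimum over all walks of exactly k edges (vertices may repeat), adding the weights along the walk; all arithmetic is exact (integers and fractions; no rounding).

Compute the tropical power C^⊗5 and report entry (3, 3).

C^⊗2:
  [4, -5, 5]
  [-5, -14, -2]
  [2, 0, -14]
C^⊗3:
  [3, -1, -13]
  [-6, -8, -22]
  [-11, -20, -8]
C^⊗4:
  [-10, -19, -9]
  [-19, -28, -16]
  [-12, -14, -28]
C^⊗5:
  [-11, -15, -27]
  [-20, -22, -36]
  [-25, -34, -22]
Key observation: the optimum is the walk 3->2->2->3->2->3, with weight (-6) + 6 + (-8) + (-6) + (-8) = -22.
Optimal value attained by: walk 3->2->2->3->2->3.
Answer: (C^⊗5)[3][3] = -22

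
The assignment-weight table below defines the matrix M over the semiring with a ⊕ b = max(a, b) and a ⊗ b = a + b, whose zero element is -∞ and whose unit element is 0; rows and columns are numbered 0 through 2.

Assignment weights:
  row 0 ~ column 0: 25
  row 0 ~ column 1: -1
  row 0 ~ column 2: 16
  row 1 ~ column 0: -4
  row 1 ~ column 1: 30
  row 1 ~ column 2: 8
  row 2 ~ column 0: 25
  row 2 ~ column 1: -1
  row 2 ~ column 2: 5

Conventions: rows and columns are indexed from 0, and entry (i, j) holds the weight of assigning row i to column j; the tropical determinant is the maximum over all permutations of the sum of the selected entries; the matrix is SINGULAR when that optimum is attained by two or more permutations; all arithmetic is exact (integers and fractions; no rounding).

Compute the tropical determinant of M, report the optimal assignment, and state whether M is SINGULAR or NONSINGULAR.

σ = (0, 1, 2): 25 + 30 + 5 = 60
σ = (0, 2, 1): 25 + 8 + (-1) = 32
σ = (1, 0, 2): (-1) + (-4) + 5 = 0
σ = (1, 2, 0): (-1) + 8 + 25 = 32
σ = (2, 0, 1): 16 + (-4) + (-1) = 11
σ = (2, 1, 0): 16 + 30 + 25 = 71
Optimal value attained by: σ = (2, 1, 0).
Answer: det⊕(M) = 71; verdict: NONSINGULAR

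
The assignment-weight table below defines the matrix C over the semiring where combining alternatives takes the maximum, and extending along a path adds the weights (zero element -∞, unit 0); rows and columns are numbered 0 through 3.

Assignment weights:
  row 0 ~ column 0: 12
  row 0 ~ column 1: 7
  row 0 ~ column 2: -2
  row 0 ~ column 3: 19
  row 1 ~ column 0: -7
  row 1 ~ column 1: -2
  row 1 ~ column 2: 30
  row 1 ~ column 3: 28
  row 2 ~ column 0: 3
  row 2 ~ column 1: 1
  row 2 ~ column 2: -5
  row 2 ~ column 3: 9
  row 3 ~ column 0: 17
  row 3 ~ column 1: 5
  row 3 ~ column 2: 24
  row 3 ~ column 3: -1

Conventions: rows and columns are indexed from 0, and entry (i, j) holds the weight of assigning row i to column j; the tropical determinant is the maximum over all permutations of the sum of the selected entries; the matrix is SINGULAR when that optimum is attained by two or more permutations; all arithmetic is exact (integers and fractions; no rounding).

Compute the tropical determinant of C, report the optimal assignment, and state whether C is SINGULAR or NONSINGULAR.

σ = (0, 1, 2, 3): 12 + (-2) + (-5) + (-1) = 4
σ = (0, 1, 3, 2): 12 + (-2) + 9 + 24 = 43
σ = (0, 2, 1, 3): 12 + 30 + 1 + (-1) = 42
σ = (0, 2, 3, 1): 12 + 30 + 9 + 5 = 56
σ = (0, 3, 1, 2): 12 + 28 + 1 + 24 = 65
σ = (0, 3, 2, 1): 12 + 28 + (-5) + 5 = 40
σ = (1, 0, 2, 3): 7 + (-7) + (-5) + (-1) = -6
σ = (1, 0, 3, 2): 7 + (-7) + 9 + 24 = 33
σ = (1, 2, 0, 3): 7 + 30 + 3 + (-1) = 39
σ = (1, 2, 3, 0): 7 + 30 + 9 + 17 = 63
σ = (1, 3, 0, 2): 7 + 28 + 3 + 24 = 62
σ = (1, 3, 2, 0): 7 + 28 + (-5) + 17 = 47
σ = (2, 0, 1, 3): (-2) + (-7) + 1 + (-1) = -9
σ = (2, 0, 3, 1): (-2) + (-7) + 9 + 5 = 5
σ = (2, 1, 0, 3): (-2) + (-2) + 3 + (-1) = -2
σ = (2, 1, 3, 0): (-2) + (-2) + 9 + 17 = 22
σ = (2, 3, 0, 1): (-2) + 28 + 3 + 5 = 34
σ = (2, 3, 1, 0): (-2) + 28 + 1 + 17 = 44
σ = (3, 0, 1, 2): 19 + (-7) + 1 + 24 = 37
σ = (3, 0, 2, 1): 19 + (-7) + (-5) + 5 = 12
σ = (3, 1, 0, 2): 19 + (-2) + 3 + 24 = 44
σ = (3, 1, 2, 0): 19 + (-2) + (-5) + 17 = 29
σ = (3, 2, 0, 1): 19 + 30 + 3 + 5 = 57
σ = (3, 2, 1, 0): 19 + 30 + 1 + 17 = 67
Optimal value attained by: σ = (3, 2, 1, 0).
Answer: det⊕(C) = 67; verdict: NONSINGULAR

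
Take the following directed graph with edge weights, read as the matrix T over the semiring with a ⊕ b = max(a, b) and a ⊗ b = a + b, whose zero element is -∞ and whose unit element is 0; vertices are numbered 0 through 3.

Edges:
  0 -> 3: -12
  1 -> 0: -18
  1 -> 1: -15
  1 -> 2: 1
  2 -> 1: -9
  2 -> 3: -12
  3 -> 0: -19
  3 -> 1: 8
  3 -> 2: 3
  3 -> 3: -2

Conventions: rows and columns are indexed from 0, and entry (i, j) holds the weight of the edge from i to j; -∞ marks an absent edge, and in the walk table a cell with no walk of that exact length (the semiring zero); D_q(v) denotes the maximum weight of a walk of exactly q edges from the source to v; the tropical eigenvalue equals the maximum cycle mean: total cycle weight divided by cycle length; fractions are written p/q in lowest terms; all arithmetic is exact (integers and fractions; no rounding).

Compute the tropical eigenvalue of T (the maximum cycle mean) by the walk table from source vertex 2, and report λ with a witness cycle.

q=0: [-∞, -∞, 0, -∞]
q=1: [-∞, -9, -∞, -12]
q=2: [-27, -4, -8, -14]
q=3: [-22, -6, -3, -16]
q=4: [-24, -8, -5, -15]
Optimal cycle mean attained by: cycle 1->2->3->1, total 1 + (-12) + 8, length 3.
Answer: λ = -1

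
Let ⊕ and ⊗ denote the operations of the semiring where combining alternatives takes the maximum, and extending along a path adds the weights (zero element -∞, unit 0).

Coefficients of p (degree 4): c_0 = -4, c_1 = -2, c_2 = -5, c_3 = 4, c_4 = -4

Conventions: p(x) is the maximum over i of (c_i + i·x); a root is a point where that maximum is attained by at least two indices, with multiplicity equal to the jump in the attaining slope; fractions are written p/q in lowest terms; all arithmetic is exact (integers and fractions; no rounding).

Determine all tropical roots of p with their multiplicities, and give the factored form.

hull edge (i=0, c=-4) to (i=3, c=4): slope 8/3, span 3
hull edge (i=3, c=4) to (i=4, c=-4): slope -8, span 1
Factored form: p(x) = -4 ⊗ (x ⊕ (-8/3)) ⊗ (x ⊕ (-8/3)) ⊗ (x ⊕ (-8/3)) ⊗ (x ⊕ 8)
Answer: roots = -8/3 (mult 3), 8 (mult 1)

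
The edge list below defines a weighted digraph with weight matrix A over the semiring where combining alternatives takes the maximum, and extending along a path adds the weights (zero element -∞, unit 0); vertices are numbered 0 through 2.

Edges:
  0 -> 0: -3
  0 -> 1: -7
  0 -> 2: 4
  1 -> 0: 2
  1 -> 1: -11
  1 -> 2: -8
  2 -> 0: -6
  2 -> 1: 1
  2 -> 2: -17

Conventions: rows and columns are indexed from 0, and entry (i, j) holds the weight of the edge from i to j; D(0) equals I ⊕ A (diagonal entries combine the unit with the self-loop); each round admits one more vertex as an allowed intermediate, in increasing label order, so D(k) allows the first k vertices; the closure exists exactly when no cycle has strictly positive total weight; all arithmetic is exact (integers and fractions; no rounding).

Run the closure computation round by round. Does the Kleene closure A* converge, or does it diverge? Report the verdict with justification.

D(0):
  [0, -7, 4]
  [2, 0, -8]
  [-6, 1, 0]
D(1):
  [0, -7, 4]
  [2, 0, 6]
  [-6, 1, 0]
Detection: at round 2, diagonal entry (2, 2) turns strictly positive.
Key observation: the cycle 2->1->0->2 has total weight 1 + 2 + 4, which is strictly positive.
Answer: DIVERGES — positive cycle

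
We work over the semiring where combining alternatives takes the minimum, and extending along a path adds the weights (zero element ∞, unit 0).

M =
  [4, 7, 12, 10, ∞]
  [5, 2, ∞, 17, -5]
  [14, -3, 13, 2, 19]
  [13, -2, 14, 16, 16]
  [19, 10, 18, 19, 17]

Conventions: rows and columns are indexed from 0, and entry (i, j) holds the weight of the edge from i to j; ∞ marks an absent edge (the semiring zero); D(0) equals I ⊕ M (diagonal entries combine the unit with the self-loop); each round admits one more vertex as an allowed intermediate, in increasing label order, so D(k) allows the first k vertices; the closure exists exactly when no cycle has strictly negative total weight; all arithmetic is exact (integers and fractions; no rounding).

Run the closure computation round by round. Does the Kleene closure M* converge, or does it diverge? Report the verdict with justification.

D(0):
  [0, 7, 12, 10, ∞]
  [5, 0, ∞, 17, -5]
  [14, -3, 0, 2, 19]
  [13, -2, 14, 0, 16]
  [19, 10, 18, 19, 0]
D(1):
  [0, 7, 12, 10, ∞]
  [5, 0, 17, 15, -5]
  [14, -3, 0, 2, 19]
  [13, -2, 14, 0, 16]
  [19, 10, 18, 19, 0]
D(2):
  [0, 7, 12, 10, 2]
  [5, 0, 17, 15, -5]
  [2, -3, 0, 2, -8]
  [3, -2, 14, 0, -7]
  [15, 10, 18, 19, 0]
D(3):
  [0, 7, 12, 10, 2]
  [5, 0, 17, 15, -5]
  [2, -3, 0, 2, -8]
  [3, -2, 14, 0, -7]
  [15, 10, 18, 19, 0]
D(4):
  [0, 7, 12, 10, 2]
  [5, 0, 17, 15, -5]
  [2, -3, 0, 2, -8]
  [3, -2, 14, 0, -7]
  [15, 10, 18, 19, 0]
D(5):
  [0, 7, 12, 10, 2]
  [5, 0, 13, 14, -5]
  [2, -3, 0, 2, -8]
  [3, -2, 11, 0, -7]
  [15, 10, 18, 19, 0]
Key observation: every diagonal entry stays at the unit through all rounds, so no improving cycle exists.
Answer: CONVERGES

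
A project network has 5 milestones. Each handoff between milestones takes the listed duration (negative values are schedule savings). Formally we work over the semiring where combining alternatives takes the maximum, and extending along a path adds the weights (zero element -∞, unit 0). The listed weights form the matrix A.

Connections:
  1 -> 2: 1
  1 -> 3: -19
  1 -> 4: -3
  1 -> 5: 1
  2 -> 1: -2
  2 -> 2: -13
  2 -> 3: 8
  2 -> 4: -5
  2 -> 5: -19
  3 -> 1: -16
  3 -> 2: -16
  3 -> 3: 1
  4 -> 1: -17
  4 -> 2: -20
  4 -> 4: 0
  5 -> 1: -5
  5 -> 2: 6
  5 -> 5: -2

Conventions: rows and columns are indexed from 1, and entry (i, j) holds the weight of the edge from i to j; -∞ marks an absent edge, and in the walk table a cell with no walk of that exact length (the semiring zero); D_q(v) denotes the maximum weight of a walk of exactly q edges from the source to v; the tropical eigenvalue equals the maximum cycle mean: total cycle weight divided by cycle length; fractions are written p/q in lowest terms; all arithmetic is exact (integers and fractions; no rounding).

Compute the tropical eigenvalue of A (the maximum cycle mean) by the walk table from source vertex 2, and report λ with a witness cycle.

q=0: [-∞, 0, -∞, -∞, -∞]
q=1: [-2, -13, 8, -5, -19]
q=2: [-8, -1, 9, -5, -1]
q=3: [-3, 5, 10, -5, -3]
q=4: [3, 3, 13, 0, -2]
q=5: [1, 4, 14, 0, 4]
Optimal cycle mean attained by: cycle 1->5->2->1, total 1 + 6 + (-2), length 3.
Answer: λ = 5/3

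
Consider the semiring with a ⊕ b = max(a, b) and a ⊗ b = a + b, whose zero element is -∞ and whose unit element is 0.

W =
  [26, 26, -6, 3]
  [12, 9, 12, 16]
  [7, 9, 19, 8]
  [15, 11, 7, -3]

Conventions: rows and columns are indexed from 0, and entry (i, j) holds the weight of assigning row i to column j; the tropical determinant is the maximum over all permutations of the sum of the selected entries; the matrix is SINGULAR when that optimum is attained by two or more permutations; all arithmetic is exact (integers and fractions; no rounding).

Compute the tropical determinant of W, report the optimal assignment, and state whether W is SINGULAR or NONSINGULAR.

σ = (0, 1, 2, 3): 26 + 9 + 19 + (-3) = 51
σ = (0, 1, 3, 2): 26 + 9 + 8 + 7 = 50
σ = (0, 2, 1, 3): 26 + 12 + 9 + (-3) = 44
σ = (0, 2, 3, 1): 26 + 12 + 8 + 11 = 57
σ = (0, 3, 1, 2): 26 + 16 + 9 + 7 = 58
σ = (0, 3, 2, 1): 26 + 16 + 19 + 11 = 72
σ = (1, 0, 2, 3): 26 + 12 + 19 + (-3) = 54
σ = (1, 0, 3, 2): 26 + 12 + 8 + 7 = 53
σ = (1, 2, 0, 3): 26 + 12 + 7 + (-3) = 42
σ = (1, 2, 3, 0): 26 + 12 + 8 + 15 = 61
σ = (1, 3, 0, 2): 26 + 16 + 7 + 7 = 56
σ = (1, 3, 2, 0): 26 + 16 + 19 + 15 = 76
σ = (2, 0, 1, 3): (-6) + 12 + 9 + (-3) = 12
σ = (2, 0, 3, 1): (-6) + 12 + 8 + 11 = 25
σ = (2, 1, 0, 3): (-6) + 9 + 7 + (-3) = 7
σ = (2, 1, 3, 0): (-6) + 9 + 8 + 15 = 26
σ = (2, 3, 0, 1): (-6) + 16 + 7 + 11 = 28
σ = (2, 3, 1, 0): (-6) + 16 + 9 + 15 = 34
σ = (3, 0, 1, 2): 3 + 12 + 9 + 7 = 31
σ = (3, 0, 2, 1): 3 + 12 + 19 + 11 = 45
σ = (3, 1, 0, 2): 3 + 9 + 7 + 7 = 26
σ = (3, 1, 2, 0): 3 + 9 + 19 + 15 = 46
σ = (3, 2, 0, 1): 3 + 12 + 7 + 11 = 33
σ = (3, 2, 1, 0): 3 + 12 + 9 + 15 = 39
Optimal value attained by: σ = (1, 3, 2, 0).
Answer: det⊕(W) = 76; verdict: NONSINGULAR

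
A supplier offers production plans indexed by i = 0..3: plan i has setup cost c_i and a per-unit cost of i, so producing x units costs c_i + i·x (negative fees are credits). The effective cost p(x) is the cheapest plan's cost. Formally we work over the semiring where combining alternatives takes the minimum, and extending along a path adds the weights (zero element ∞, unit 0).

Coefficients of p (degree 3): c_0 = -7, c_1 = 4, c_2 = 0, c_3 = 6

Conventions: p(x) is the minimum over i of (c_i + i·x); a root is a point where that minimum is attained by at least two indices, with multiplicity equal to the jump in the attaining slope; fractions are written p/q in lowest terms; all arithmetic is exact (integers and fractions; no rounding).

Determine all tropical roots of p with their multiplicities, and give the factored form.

hull edge (i=0, c=-7) to (i=2, c=0): slope 7/2, span 2
hull edge (i=2, c=0) to (i=3, c=6): slope 6, span 1
Factored form: p(x) = 6 ⊗ (x ⊕ (-6)) ⊗ (x ⊕ (-7/2)) ⊗ (x ⊕ (-7/2))
Answer: roots = -6 (mult 1), -7/2 (mult 2)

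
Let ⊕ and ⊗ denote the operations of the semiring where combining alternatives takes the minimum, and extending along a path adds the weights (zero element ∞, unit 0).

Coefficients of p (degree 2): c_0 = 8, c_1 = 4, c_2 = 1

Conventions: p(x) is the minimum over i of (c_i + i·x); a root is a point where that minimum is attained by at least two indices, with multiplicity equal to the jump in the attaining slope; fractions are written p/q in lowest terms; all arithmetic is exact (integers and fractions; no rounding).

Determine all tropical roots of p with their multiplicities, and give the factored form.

hull edge (i=0, c=8) to (i=1, c=4): slope -4, span 1
hull edge (i=1, c=4) to (i=2, c=1): slope -3, span 1
Factored form: p(x) = 1 ⊗ (x ⊕ 3) ⊗ (x ⊕ 4)
Answer: roots = 3 (mult 1), 4 (mult 1)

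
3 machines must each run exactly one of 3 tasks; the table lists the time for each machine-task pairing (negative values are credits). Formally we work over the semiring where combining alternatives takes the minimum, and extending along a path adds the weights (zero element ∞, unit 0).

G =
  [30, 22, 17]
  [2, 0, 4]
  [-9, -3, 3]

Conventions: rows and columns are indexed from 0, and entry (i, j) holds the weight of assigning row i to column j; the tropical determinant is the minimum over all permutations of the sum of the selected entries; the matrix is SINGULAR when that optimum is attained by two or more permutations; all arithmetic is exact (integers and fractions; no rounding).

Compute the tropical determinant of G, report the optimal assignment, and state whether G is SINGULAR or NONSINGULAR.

σ = (0, 1, 2): 30 + 0 + 3 = 33
σ = (0, 2, 1): 30 + 4 + (-3) = 31
σ = (1, 0, 2): 22 + 2 + 3 = 27
σ = (1, 2, 0): 22 + 4 + (-9) = 17
σ = (2, 0, 1): 17 + 2 + (-3) = 16
σ = (2, 1, 0): 17 + 0 + (-9) = 8
Optimal value attained by: σ = (2, 1, 0).
Answer: det⊕(G) = 8; verdict: NONSINGULAR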